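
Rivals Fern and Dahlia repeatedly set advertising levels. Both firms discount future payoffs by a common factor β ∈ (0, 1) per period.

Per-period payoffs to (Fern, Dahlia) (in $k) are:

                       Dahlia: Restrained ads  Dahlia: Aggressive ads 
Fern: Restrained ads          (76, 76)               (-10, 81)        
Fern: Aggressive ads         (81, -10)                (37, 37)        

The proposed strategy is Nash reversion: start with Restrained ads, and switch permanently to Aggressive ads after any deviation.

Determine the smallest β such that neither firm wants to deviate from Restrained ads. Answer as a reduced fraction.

76/(1−β) ≥ 81 + 37β/(1−β)
76 ≥ 81 − 44β
β ≥ 5/44.

5/44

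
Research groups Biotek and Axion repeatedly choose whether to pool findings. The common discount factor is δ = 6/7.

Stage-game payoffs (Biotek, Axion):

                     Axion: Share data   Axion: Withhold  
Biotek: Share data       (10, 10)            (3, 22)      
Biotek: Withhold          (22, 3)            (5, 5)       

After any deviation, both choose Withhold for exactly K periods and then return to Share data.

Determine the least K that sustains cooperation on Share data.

4

Need Σ_{k=1}^{K} δ^k ≥ (22−10)/(10−5) = 2.4000 at δ = 6/7.
At K = 3 the sum is 2.2216 < 2.4000; at K = 4 it is 2.7613 ≥ 2.4000.
So the minimum punishment length is K = 4.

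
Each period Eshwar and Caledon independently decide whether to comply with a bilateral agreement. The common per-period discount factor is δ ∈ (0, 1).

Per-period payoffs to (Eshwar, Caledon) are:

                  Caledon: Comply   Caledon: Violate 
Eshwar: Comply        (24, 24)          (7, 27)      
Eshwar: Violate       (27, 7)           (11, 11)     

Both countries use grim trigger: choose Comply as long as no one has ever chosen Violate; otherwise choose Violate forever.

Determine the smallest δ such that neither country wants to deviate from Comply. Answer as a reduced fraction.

3/16

Cooperation forever yields 24 each period: 24/(1−δ).
Deviating yields 27 once, then 11 forever: 27 + 11δ/(1−δ).
No profitable deviation requires 24/(1−δ) ≥ 27 + 11δ/(1−δ).
Multiplying by (1−δ): 24 ≥ 27(1−δ) + 11δ = 27 − 16δ.
So 16δ ≥ 3, i.e. δ ≥ 3/16.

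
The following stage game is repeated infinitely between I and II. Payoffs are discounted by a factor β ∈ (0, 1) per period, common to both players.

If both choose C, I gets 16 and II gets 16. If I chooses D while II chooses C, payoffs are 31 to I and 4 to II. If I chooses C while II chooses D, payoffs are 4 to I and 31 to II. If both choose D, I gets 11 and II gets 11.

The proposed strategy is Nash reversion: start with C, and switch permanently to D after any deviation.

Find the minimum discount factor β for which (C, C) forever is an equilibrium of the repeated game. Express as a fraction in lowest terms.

16/(1−β) ≥ 31 + 11β/(1−β)
16 ≥ 31 − 20β
β ≥ 15/20 = 3/4.

3/4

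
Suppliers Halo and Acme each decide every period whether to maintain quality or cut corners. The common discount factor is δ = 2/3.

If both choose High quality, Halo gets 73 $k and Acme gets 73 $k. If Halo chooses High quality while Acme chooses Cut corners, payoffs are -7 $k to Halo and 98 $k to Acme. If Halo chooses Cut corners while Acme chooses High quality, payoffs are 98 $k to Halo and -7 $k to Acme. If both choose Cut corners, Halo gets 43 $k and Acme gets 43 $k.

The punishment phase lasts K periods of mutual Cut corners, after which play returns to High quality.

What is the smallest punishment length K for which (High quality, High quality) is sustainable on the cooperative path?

Need Σ_{k=1}^{K} δ^k ≥ (98−73)/(73−43) = 0.8333 at δ = 2/3.
At K = 1 the sum is 0.6667 < 0.8333; at K = 2 it is 1.1111 ≥ 0.8333.
So the minimum punishment length is K = 2.

2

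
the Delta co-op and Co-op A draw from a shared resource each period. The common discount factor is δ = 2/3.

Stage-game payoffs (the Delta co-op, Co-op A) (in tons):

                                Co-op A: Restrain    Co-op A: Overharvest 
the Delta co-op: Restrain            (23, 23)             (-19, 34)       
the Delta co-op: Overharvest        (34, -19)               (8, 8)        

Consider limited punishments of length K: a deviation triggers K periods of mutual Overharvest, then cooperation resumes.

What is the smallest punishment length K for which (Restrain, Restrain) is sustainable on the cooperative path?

Need Σ_{k=1}^{K} δ^k ≥ (34−23)/(23−8) = 0.7333 at δ = 2/3.
At K = 1 the sum is 0.6667 < 0.7333; at K = 2 it is 1.1111 ≥ 0.7333.
So the minimum punishment length is K = 2.

2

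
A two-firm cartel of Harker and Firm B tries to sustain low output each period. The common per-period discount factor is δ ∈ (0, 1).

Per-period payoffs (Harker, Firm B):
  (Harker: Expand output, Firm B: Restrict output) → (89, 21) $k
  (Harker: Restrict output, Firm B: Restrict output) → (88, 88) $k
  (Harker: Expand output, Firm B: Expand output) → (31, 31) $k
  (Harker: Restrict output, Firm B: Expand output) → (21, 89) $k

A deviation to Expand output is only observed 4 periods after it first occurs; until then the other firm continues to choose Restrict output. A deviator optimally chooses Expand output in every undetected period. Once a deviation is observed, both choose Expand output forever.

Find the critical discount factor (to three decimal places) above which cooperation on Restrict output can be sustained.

0.362

The best deviation is to choose Expand output for all 4 undetected periods, earning 89 each, then 31 forever once detected.
Deviation value: 89(1−δ^4)/(1−δ) + 31δ^4/(1−δ); cooperation value: 88/(1−δ).
IC: 88 ≥ 89(1−δ^4) + 31δ^4 = 89 − 58δ^4.
So δ^4 ≥ 1/58, giving δ ≥ (1/58)^(1/4) ≈ 0.362.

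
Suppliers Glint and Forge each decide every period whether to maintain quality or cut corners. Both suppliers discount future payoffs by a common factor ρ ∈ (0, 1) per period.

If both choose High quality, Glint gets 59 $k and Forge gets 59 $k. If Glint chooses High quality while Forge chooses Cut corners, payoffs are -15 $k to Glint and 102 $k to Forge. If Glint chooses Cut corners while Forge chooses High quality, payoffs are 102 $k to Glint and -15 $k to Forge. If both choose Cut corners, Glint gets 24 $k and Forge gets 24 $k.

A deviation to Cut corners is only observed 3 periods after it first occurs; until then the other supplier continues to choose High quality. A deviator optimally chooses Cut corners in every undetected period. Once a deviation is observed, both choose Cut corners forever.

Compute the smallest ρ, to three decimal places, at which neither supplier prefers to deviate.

The best deviation is to choose Cut corners for all 3 undetected periods, earning 102 each, then 24 forever once detected.
Deviation value: 102(1−ρ^3)/(1−ρ) + 24ρ^3/(1−ρ); cooperation value: 59/(1−ρ).
IC: 59 ≥ 102(1−ρ^3) + 24ρ^3 = 102 − 78ρ^3.
So ρ^3 ≥ 43/78, giving ρ ≥ (43/78)^(1/3) ≈ 0.820.

0.820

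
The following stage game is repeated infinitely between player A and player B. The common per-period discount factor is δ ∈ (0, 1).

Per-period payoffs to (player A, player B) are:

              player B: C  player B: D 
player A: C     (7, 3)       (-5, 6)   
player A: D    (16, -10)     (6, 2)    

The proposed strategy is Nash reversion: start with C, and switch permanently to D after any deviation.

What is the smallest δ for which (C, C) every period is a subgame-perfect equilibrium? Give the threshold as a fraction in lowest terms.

player A's threshold: (16−7)/(16−6) = 9/10.
player B's threshold: (6−3)/(6−2) = 3/4.
9/10 > 3/4, so player A binds and δ* = 9/10.

9/10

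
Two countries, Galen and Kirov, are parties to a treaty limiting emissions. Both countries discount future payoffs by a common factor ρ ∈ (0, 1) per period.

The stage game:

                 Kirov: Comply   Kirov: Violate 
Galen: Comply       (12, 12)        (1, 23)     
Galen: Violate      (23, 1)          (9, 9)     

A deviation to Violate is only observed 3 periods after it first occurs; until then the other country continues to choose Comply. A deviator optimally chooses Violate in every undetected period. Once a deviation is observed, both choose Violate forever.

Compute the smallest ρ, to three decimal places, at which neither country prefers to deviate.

0.923

A deviator earns 23 for 3 periods, then 9 forever; cooperating earns 12 forever. Multiplying the IC by (1−ρ):
12 ≥ 23(1−ρ^3) + 9ρ^3, so 14·ρ^3 ≥ 11 and ρ^3 ≥ 11/14.
ρ ≥ (11/14)^(1/3) ≈ 0.923.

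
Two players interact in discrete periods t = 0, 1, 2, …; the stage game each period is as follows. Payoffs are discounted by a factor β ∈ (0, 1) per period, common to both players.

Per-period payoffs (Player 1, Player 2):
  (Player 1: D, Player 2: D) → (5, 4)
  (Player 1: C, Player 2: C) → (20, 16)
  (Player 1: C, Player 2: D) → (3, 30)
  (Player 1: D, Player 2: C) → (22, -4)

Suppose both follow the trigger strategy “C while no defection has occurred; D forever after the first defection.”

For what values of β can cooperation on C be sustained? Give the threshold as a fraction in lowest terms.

7/13

Player 1: cooperation gives 20 each period; deviation gives 22 once then 5 forever.
  20/(1−β) ≥ 22 + 5β/(1−β) ⇒ β ≥ 2/17.
Player 2: cooperation gives 16 each period; deviation gives 30 once then 4 forever.
  β ≥ 14/26 = 7/13.
Both must hold, so the binding constraint is Player 2's: β ≥ 7/13.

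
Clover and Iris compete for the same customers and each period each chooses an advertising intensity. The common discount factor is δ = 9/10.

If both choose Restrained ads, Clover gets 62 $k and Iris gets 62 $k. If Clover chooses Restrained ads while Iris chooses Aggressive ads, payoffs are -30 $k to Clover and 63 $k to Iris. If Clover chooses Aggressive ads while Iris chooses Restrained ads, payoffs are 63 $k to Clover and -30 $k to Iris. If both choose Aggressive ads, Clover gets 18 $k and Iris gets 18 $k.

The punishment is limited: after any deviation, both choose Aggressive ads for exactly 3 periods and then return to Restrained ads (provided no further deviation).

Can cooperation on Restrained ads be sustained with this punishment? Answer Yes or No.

Yes

Comparing payoff streams over the 4 periods until play realigns: cooperate → 62(1+δ+…+δ^3); deviate → 63 + 18(δ+…+δ^3).
Cooperation is sustained iff (62−18)(δ+…+δ^3) ≥ 63−62.
δ+…+δ^3 = 9/10·(1−(9/10)^3)/(1−9/10) = 2.4390, and (63−62)/(62−18) = 0.0227.
2.4390 ≥ 0.0227, so cooperation is sustainable.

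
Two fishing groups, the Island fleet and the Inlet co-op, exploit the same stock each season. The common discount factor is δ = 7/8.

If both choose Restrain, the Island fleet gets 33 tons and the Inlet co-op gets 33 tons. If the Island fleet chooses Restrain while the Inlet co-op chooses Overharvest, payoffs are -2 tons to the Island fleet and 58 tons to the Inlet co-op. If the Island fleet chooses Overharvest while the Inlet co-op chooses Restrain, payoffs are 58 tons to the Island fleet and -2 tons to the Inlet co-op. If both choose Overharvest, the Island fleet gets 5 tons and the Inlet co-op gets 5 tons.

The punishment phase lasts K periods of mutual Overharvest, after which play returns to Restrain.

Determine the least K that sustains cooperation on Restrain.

2

Need Σ_{k=1}^{K} δ^k ≥ (58−33)/(33−5) = 0.8929 at δ = 7/8.
At K = 1 the sum is 0.8750 < 0.8929; at K = 2 it is 1.6406 ≥ 0.8929.
So the minimum punishment length is K = 2.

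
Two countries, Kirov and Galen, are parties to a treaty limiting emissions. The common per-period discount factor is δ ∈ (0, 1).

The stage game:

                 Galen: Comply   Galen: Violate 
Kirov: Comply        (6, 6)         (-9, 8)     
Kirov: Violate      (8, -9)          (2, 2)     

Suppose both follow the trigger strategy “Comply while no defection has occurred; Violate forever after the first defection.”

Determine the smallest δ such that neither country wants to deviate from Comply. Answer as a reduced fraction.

One-period gain from deviating is 8 − 6 = 2. The loss is 6 − 2 = 4 in every subsequent period, with present value 4·δ/(1−δ).
Deviation is unprofitable when 4·δ/(1−δ) ≥ 2, i.e. δ/(1−δ) ≥ 1/2.
Equivalently δ ≥ 2/(2+4) = 1/3.

1/3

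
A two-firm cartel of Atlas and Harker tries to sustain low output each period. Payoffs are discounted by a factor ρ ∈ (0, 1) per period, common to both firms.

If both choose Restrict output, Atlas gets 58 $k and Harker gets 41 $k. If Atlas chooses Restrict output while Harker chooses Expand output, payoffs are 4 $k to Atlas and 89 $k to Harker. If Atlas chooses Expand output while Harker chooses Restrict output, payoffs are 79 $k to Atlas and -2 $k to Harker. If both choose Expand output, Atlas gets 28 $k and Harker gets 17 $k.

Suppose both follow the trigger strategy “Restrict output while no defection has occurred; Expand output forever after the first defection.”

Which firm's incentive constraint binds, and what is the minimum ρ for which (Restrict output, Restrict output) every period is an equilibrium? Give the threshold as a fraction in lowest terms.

Harker; ρ ≥ 2/3

Atlas's threshold: (79−58)/(79−28) = 7/17.
Harker's threshold: (89−41)/(89−17) = 2/3.
7/17 < 2/3, so Harker binds and ρ* = 2/3.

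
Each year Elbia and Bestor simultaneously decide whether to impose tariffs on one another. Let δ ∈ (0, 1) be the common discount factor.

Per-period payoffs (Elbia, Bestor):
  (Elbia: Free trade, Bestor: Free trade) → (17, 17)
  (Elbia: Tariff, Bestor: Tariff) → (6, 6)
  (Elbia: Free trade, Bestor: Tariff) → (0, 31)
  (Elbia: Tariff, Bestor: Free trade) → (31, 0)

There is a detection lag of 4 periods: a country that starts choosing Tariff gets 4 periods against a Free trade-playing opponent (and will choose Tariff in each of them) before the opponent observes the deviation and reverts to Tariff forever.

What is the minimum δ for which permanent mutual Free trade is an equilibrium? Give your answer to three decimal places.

A deviator earns 31 for 4 periods, then 6 forever; cooperating earns 17 forever. Multiplying the IC by (1−δ):
17 ≥ 31(1−δ^4) + 6δ^4, so 25·δ^4 ≥ 14 and δ^4 ≥ 14/25.
δ ≥ (14/25)^(1/4) ≈ 0.865.

0.865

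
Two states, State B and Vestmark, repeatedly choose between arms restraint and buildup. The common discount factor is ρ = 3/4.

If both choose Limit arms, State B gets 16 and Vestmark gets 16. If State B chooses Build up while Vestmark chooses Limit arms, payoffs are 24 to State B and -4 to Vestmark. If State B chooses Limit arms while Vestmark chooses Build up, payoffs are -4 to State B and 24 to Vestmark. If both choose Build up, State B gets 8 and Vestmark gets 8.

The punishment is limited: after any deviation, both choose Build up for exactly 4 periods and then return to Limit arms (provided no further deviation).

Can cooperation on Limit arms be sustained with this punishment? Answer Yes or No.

Yes

IC: ρ+…+ρ^4 ≥ (24−16)/(16−8) = 1.
At ρ = 3/4: partial sum = 2.0508 ≥ 1.0000. Cooperation sustainable.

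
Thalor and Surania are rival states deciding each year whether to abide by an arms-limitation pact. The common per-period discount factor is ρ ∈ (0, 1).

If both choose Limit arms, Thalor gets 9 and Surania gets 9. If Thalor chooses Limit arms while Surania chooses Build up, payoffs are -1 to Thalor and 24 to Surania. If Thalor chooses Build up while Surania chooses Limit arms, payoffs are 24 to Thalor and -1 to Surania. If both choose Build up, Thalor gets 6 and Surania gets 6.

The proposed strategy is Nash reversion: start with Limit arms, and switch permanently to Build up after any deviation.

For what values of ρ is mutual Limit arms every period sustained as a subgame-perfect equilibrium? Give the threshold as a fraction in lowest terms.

5/6

One-period gain from deviating is 24 − 9 = 15. The loss is 9 − 6 = 3 in every subsequent period, with present value 3·ρ/(1−ρ).
Deviation is unprofitable when 3·ρ/(1−ρ) ≥ 15, i.e. ρ/(1−ρ) ≥ 5.
Equivalently ρ ≥ 15/(15+3) = 5/6.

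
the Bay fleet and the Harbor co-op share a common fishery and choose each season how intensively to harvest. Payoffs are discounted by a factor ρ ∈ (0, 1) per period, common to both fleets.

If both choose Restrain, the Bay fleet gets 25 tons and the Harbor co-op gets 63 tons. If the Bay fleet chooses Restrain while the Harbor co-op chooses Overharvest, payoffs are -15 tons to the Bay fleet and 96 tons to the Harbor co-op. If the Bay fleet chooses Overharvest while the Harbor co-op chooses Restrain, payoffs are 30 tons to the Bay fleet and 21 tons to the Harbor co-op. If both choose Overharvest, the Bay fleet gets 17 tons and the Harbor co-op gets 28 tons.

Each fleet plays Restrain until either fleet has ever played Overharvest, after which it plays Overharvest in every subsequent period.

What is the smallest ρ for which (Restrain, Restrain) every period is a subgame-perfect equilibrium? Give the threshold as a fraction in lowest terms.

For the Bay fleet: deviation gain 30−25 = 5, per-period punishment loss 25−17 = 8. IC gives ρ ≥ 5/13.
For the Harbor co-op: gain 33, loss 35 per period, so ρ ≥ 33/68.
The tighter constraint is the Harbor co-op's, so cooperation needs ρ ≥ 33/68.

33/68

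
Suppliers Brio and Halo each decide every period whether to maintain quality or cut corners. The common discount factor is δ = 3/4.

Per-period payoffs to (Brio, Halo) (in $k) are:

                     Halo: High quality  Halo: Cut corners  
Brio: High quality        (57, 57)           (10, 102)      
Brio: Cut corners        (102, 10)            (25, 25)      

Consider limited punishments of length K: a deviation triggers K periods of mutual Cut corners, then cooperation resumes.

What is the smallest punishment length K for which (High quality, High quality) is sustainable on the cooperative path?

3

Need Σ_{k=1}^{K} δ^k ≥ (102−57)/(57−25) = 1.4062 at δ = 3/4.
At K = 2 the sum is 1.3125 < 1.4062; at K = 3 it is 1.7344 ≥ 1.4062.
So the minimum punishment length is K = 3.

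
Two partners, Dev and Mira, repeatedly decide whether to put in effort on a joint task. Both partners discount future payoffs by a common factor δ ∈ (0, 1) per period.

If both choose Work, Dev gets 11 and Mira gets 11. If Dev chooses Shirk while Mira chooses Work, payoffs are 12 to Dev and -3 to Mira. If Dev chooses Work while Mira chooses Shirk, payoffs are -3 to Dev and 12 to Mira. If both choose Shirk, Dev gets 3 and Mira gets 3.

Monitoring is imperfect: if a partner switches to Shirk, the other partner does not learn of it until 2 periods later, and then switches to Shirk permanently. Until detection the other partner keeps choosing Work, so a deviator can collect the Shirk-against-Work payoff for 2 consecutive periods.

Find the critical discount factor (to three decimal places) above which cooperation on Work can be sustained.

Deviating for the 2 undetected periods gains 12−11 = 1 per period over cooperation, then loses 11−3 = 8 per period forever once punishment starts.
Gain: 1(1 + δ + … + δ^1); loss: 8·δ^2/(1−δ).
No profitable deviation ⇔ 1(1−δ^2) ≤ 8·δ^2, i.e. δ^2 ≥ 1/(1+8) = 1/9.
Hence δ ≥ (1/9)^(1/2) ≈ 0.333.

0.333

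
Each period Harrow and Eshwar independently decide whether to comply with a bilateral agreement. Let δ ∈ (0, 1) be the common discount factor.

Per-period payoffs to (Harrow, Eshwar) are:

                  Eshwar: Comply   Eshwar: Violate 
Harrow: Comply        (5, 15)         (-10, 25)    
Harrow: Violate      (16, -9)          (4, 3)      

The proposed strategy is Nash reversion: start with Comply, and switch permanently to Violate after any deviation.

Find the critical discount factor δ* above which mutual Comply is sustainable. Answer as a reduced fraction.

11/12

Harrow's threshold: (16−5)/(16−4) = 11/12.
Eshwar's threshold: (25−15)/(25−3) = 5/11.
11/12 > 5/11, so Harrow binds and δ* = 11/12.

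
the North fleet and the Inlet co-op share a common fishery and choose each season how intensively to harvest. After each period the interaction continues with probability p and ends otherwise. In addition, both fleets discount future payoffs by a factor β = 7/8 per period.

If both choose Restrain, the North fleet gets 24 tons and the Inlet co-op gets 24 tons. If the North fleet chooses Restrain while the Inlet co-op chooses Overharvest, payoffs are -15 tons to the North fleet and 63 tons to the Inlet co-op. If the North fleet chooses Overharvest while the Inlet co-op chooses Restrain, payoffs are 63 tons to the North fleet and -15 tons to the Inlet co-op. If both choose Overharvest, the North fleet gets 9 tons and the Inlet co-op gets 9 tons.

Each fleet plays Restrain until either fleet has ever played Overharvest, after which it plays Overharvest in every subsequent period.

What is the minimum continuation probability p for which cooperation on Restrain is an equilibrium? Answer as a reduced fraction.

52/63

Expected continuation weight on next period's payoff is β·p = 7/8·p, which plays the role of the discount factor.
Cooperation requires 7/8·p ≥ (63−24)/(63−9) = 13/18, hence p ≥ 52/63.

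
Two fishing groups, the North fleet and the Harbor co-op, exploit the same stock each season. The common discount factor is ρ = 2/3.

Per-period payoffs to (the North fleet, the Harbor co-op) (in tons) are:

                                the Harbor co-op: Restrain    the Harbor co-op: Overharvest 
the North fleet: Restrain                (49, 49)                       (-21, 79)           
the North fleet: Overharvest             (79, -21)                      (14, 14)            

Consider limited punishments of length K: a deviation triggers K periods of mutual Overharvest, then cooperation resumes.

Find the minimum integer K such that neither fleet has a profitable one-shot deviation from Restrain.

IC: ρ(1−ρ^K)/(1−ρ) ≥ (79−49)/(49−14) = 6/7.
With ρ = 2/3: need 1 − ρ^K ≥ 6/7·(1−2/3)/(2/3), i.e. ρ^K ≤ 0.5714.
Since (2/3)^1 = 0.6667 and (2/3)^2 = 0.4444, the smallest such K is 2.

2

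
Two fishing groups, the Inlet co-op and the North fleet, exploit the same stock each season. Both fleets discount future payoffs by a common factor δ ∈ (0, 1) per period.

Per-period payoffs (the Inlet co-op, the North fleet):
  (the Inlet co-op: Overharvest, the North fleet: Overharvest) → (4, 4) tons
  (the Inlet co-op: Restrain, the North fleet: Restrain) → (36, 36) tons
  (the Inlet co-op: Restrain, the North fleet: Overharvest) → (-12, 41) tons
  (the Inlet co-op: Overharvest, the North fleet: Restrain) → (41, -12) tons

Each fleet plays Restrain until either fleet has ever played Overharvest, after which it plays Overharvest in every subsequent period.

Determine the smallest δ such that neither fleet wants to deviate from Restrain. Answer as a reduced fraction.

5/37

Under grim trigger the critical discount factor is (T−C)/(T−P) with T = 41, C = 36, P = 4.
δ* = (41−36)/(41−4) = 5/37.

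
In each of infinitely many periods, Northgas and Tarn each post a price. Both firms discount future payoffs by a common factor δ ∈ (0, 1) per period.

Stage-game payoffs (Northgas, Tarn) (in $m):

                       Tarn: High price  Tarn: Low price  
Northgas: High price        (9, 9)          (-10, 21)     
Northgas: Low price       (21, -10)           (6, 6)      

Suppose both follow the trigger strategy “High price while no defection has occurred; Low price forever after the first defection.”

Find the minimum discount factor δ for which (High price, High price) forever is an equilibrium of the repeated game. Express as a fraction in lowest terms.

9/(1−δ) ≥ 21 + 6δ/(1−δ)
9 ≥ 21 − 15δ
δ ≥ 12/15 = 4/5.

4/5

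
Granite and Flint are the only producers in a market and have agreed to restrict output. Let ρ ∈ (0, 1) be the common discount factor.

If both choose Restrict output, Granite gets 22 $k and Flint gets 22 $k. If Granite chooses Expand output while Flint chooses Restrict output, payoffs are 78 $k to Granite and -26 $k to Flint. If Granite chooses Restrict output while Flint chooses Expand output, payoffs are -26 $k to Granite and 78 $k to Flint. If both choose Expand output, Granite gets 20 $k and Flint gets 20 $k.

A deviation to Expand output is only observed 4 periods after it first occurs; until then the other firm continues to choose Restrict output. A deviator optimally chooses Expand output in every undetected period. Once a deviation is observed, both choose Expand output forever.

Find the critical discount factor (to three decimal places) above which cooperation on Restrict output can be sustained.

0.991

The best deviation is to choose Expand output for all 4 undetected periods, earning 78 each, then 20 forever once detected.
Deviation value: 78(1−ρ^4)/(1−ρ) + 20ρ^4/(1−ρ); cooperation value: 22/(1−ρ).
IC: 22 ≥ 78(1−ρ^4) + 20ρ^4 = 78 − 58ρ^4.
So ρ^4 ≥ 56/58 = 28/29, giving ρ ≥ (28/29)^(1/4) ≈ 0.991.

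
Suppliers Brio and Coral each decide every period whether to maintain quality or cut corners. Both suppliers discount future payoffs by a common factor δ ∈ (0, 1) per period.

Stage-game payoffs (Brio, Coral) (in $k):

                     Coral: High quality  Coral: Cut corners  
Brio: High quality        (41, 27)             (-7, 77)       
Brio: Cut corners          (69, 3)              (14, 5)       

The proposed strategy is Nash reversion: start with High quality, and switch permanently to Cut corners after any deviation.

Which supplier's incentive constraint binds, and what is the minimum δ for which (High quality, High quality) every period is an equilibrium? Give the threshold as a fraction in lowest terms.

For Brio: deviation gain 69−41 = 28, per-period punishment loss 41−14 = 27. IC gives δ ≥ 28/55.
For Coral: gain 50, loss 22 per period, so δ ≥ 50/72 = 25/36.
The tighter constraint is Coral's, so cooperation needs δ ≥ 25/36.

Coral; δ ≥ 25/36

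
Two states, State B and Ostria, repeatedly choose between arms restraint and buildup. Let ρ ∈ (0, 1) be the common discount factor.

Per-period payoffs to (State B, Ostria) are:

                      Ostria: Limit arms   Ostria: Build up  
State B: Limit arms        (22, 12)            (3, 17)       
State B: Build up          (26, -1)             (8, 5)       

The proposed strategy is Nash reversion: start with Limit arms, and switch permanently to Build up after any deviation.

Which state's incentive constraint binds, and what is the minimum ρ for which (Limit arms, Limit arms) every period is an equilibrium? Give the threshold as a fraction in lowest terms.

For State B: deviation gain 26−22 = 4, per-period punishment loss 22−8 = 14. IC gives ρ ≥ 4/18 = 2/9.
For Ostria: gain 5, loss 7 per period, so ρ ≥ 5/12.
The tighter constraint is Ostria's, so cooperation needs ρ ≥ 5/12.

Ostria; ρ ≥ 5/12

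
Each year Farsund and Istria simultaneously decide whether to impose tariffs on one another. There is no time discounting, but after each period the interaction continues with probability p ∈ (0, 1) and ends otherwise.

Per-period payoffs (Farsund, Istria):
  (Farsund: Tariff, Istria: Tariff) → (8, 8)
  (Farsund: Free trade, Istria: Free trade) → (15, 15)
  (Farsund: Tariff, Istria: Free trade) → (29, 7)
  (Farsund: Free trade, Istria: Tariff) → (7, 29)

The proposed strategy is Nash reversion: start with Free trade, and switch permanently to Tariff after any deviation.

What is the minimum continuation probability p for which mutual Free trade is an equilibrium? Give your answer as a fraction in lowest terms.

2/3

With no time discounting, the continuation probability p plays the role of the discount factor.
Grim-trigger IC: 15/(1−p) ≥ 29 + 8p/(1−p) ⇒ p ≥ (29−15)/(29−8) = 2/3.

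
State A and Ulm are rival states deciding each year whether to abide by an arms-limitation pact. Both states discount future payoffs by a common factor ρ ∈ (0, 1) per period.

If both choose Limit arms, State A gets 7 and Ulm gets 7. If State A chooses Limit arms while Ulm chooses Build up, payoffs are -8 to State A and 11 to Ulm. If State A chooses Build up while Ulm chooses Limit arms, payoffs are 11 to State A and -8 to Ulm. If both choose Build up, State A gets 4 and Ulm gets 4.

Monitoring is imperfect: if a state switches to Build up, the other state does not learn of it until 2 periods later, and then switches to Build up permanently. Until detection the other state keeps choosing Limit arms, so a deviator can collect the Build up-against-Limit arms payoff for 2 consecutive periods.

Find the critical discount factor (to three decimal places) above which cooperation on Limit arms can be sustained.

0.756

Deviating for the 2 undetected periods gains 11−7 = 4 per period over cooperation, then loses 7−4 = 3 per period forever once punishment starts.
Gain: 4(1 + ρ + … + ρ^1); loss: 3·ρ^2/(1−ρ).
No profitable deviation ⇔ 4(1−ρ^2) ≤ 3·ρ^2, i.e. ρ^2 ≥ 4/(4+3) = 4/7.
Hence ρ ≥ (4/7)^(1/2) ≈ 0.756.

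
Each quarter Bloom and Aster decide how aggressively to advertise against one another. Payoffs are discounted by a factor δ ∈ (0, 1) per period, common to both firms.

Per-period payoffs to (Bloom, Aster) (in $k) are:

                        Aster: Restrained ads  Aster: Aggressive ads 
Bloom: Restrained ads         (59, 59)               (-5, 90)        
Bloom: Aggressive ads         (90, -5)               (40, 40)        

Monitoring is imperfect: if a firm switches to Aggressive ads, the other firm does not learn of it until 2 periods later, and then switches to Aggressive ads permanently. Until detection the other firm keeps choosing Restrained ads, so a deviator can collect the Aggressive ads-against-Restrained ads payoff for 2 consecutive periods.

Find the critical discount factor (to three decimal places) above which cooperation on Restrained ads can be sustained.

A deviator earns 90 for 2 periods, then 40 forever; cooperating earns 59 forever. Multiplying the IC by (1−δ):
59 ≥ 90(1−δ^2) + 40δ^2, so 50·δ^2 ≥ 31 and δ^2 ≥ 31/50.
δ ≥ (31/50)^(1/2) ≈ 0.787.

0.787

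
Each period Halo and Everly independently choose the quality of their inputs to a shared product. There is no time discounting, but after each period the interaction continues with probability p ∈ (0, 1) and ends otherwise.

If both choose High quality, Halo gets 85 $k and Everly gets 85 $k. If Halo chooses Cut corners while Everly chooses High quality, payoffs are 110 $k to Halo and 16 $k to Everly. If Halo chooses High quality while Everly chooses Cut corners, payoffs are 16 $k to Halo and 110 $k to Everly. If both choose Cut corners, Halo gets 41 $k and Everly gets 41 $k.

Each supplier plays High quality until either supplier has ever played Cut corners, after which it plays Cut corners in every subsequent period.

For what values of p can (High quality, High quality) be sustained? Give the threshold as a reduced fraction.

25/69

Expected cooperation value is 85 + p·85 + p²·85 + … = 85/(1−p); deviation gives 110 + p·41/(1−p).
85 ≥ 110(1−p) + 41p ⇒ 69p ≥ 25 ⇒ p ≥ 25/69.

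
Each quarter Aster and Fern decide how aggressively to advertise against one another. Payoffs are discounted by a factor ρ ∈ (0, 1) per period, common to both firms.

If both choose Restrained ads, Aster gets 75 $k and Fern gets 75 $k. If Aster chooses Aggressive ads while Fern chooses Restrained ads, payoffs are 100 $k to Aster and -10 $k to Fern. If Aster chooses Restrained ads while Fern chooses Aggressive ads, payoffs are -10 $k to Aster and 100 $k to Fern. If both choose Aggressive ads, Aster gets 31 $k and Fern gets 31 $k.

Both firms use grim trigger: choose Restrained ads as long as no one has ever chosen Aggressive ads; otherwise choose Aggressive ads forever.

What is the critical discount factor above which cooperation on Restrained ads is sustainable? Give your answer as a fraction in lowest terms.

Under grim trigger the critical discount factor is (T−C)/(T−P) with T = 100, C = 75, P = 31.
ρ* = (100−75)/(100−31) = 25/69.

25/69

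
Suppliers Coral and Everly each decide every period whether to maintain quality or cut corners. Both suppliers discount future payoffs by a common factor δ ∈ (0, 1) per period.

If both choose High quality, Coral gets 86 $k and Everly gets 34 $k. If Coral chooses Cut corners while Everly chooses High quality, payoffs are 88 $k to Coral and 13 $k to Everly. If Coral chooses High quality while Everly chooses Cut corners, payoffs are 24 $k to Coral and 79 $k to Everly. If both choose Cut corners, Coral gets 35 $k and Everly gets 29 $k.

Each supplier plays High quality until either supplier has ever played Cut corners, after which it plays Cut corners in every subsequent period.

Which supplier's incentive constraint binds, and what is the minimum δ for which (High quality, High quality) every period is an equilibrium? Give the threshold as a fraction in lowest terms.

Everly; δ ≥ 9/10

For Coral: deviation gain 88−86 = 2, per-period punishment loss 86−35 = 51. IC gives δ ≥ 2/53.
For Everly: gain 45, loss 5 per period, so δ ≥ 45/50 = 9/10.
The tighter constraint is Everly's, so cooperation needs δ ≥ 9/10.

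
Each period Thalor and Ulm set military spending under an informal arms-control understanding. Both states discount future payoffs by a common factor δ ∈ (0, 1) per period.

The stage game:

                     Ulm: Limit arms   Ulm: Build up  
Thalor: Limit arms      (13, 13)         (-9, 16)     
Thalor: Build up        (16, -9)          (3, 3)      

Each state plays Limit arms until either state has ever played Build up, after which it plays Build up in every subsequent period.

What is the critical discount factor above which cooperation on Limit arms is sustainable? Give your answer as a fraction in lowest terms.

Under grim trigger the critical discount factor is (T−C)/(T−P) with T = 16, C = 13, P = 3.
δ* = (16−13)/(16−3) = 3/13.

3/13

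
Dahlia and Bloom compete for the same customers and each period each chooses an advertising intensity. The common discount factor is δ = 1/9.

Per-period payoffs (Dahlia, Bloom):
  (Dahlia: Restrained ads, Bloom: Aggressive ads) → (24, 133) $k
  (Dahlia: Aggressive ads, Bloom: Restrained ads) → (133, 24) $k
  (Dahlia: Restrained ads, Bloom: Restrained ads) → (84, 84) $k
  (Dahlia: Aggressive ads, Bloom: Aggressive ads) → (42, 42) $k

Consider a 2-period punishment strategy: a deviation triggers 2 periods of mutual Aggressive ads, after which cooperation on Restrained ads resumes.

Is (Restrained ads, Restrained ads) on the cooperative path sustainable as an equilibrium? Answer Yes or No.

Comparing payoff streams over the 3 periods until play realigns: cooperate → 84(1+δ+…+δ^2); deviate → 133 + 42(δ+…+δ^2).
Cooperation is sustained iff (84−42)(δ+…+δ^2) ≥ 133−84.
δ+…+δ^2 = 1/9·(1−(1/9)^2)/(1−1/9) = 0.1235, and (133−84)/(84−42) = 1.1667.
0.1235 < 1.1667, so cooperation is not sustainable.

No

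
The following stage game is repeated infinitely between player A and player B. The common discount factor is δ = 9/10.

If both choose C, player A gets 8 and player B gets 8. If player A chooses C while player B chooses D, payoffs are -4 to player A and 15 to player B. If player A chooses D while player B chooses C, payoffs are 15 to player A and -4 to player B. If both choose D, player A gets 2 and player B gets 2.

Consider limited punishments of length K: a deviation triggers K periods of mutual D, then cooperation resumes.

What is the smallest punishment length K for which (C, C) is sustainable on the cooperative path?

No profitable deviation requires (8−2)(δ+…+δ^K) ≥ 15−8, i.e. δ+…+δ^K ≥ 7/6 ≈ 1.1667.
With δ = 9/10, the partial sums are K=1: 0.9000, K=2: 1.7100.
K = 2 is the first length at which the sum reaches 1.1667.

2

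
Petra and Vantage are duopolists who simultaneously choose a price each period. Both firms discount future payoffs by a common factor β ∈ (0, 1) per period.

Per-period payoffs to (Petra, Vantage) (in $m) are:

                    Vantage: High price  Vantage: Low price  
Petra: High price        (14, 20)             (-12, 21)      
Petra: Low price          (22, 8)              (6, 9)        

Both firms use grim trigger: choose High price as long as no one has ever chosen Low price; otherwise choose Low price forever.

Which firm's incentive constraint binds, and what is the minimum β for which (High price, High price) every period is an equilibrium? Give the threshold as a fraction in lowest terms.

Petra's threshold: (22−14)/(22−6) = 1/2.
Vantage's threshold: (21−20)/(21−9) = 1/12.
1/2 > 1/12, so Petra binds and β* = 1/2.

Petra; β ≥ 1/2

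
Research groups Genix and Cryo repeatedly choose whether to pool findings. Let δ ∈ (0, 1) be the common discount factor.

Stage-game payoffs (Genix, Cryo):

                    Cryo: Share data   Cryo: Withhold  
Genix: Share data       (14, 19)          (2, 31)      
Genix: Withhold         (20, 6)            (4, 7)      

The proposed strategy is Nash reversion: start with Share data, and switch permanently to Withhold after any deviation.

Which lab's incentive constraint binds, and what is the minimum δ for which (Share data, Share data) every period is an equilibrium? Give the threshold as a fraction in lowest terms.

Cryo; δ ≥ 1/2

Genix: cooperation gives 14 each period; deviation gives 20 once then 4 forever.
  14/(1−δ) ≥ 20 + 4δ/(1−δ) ⇒ δ ≥ 6/16 = 3/8.
Cryo: cooperation gives 19 each period; deviation gives 31 once then 7 forever.
  δ ≥ 12/24 = 1/2.
Both must hold, so the binding constraint is Cryo's: δ ≥ 1/2.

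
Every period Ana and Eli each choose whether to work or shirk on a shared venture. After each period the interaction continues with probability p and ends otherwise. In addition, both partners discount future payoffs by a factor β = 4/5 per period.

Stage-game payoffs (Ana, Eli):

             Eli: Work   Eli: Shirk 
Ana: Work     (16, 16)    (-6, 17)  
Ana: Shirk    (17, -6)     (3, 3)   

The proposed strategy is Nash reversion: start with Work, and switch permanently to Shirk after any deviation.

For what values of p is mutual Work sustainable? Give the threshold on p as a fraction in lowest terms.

Expected continuation weight on next period's payoff is β·p = 4/5·p, which plays the role of the discount factor.
Cooperation requires 4/5·p ≥ (17−16)/(17−3) = 1/14, hence p ≥ 5/56.

5/56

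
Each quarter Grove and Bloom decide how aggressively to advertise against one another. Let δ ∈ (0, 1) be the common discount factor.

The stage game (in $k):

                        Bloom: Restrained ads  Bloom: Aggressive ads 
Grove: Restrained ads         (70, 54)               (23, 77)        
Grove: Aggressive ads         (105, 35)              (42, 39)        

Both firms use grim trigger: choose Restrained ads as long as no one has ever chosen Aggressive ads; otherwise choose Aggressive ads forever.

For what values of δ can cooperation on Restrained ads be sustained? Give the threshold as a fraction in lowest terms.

Grove's threshold: (105−70)/(105−42) = 5/9.
Bloom's threshold: (77−54)/(77−39) = 23/38.
5/9 < 23/38, so Bloom binds and δ* = 23/38.

23/38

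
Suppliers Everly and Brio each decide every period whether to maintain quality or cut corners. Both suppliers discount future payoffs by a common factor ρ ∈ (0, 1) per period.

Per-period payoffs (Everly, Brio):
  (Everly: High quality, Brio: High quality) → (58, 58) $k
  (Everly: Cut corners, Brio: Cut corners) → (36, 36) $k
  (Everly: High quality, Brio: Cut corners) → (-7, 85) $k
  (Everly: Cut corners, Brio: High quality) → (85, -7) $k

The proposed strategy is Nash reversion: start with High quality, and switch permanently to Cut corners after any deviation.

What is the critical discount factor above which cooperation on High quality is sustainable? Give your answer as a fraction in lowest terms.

27/49

Cooperation forever yields 58 each period: 58/(1−ρ).
Deviating yields 85 once, then 36 forever: 85 + 36ρ/(1−ρ).
No profitable deviation requires 58/(1−ρ) ≥ 85 + 36ρ/(1−ρ).
Multiplying by (1−ρ): 58 ≥ 85(1−ρ) + 36ρ = 85 − 49ρ.
So 49ρ ≥ 27, i.e. ρ ≥ 27/49.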